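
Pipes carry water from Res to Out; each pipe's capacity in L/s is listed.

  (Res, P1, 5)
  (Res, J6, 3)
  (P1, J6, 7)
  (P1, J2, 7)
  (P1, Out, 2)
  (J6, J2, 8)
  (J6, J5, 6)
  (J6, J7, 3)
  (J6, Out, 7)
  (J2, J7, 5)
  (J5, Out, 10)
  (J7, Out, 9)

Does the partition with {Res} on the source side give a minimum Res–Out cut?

Yes — it is a minimum cut (capacity 8).

Given cut capacity: 5 + 3 = 8.
Augment Res→P1→Out: bottleneck 2, flow now 2.
Augment Res→J6→Out: bottleneck 3, flow now 5.
Augment Res→P1→J6→Out: bottleneck 3, flow now 8.
No augmenting path remains; maximum flow = 8.
Cut capacity 8 equals the max flow, so it is a minimum cut.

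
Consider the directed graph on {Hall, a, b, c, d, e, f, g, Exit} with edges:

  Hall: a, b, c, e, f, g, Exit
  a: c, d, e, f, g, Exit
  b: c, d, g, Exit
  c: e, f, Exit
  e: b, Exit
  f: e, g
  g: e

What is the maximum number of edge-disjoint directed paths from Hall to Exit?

Assign every edge capacity 1; by Menger, the answer equals the max flow.
Path Hall→Exit (+1); total 1.
Path Hall→a→Exit (+1); total 2.
Path Hall→b→Exit (+1); total 3.
Path Hall→c→Exit (+1); total 4.
Path Hall→e→Exit (+1); total 5.
No residual Hall→Exit path; max flow = 5.
Certifying cut of size 5: {Hall→Exit, Hall→a, b→Exit, c→Exit, e→Exit}.

5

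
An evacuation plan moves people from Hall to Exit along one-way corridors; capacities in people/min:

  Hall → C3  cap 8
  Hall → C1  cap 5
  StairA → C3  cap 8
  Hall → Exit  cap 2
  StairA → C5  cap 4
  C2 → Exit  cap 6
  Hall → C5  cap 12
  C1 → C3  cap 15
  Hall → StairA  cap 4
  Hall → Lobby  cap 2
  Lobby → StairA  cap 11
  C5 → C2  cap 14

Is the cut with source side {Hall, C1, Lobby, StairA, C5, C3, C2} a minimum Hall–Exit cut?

Given cut capacity: 2 + 6 = 8.
Augment Hall→Exit: bottleneck 2, flow now 2.
Augment Hall→C5→C2→Exit: bottleneck 6, flow now 8.
No augmenting path remains; maximum flow = 8.
Cut capacity 8 equals the max flow, so it is a minimum cut.

Yes — it is a minimum cut (capacity 8).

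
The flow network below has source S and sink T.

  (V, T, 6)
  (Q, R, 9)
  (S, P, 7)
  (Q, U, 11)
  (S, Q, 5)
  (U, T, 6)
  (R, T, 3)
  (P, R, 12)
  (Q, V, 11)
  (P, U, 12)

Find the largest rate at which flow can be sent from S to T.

Augment S→P→R→T: bottleneck 3, flow now 3.
Augment S→P→U→T: bottleneck 4, flow now 7.
Augment S→Q→U→T: bottleneck 2, flow now 9.
Augment S→Q→V→T: bottleneck 3, flow now 12.
No augmenting path remains; maximum flow = 12.
In the residual graph, reachable from S: {S}.
Min-cut edges: S→P (7), S→Q (5); capacity 7 + 5 = 12.
This cut is saturated, so no flow can exceed 12.

12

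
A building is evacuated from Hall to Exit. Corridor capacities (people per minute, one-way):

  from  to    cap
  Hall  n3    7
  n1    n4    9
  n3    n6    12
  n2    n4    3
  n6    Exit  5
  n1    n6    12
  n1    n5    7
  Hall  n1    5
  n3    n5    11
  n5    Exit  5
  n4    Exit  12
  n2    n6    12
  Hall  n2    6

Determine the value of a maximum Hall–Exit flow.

18

Augment Hall→n1→n4→Exit: bottleneck 5, flow now 5.
Augment Hall→n2→n4→Exit: bottleneck 3, flow now 8.
Augment Hall→n2→n6→Exit: bottleneck 3, flow now 11.
Augment Hall→n3→n5→Exit: bottleneck 5, flow now 16.
Augment Hall→n3→n6→Exit: bottleneck 2, flow now 18.
No augmenting path remains; maximum flow = 18.
In the residual graph, reachable from Hall: {Hall}.
Min-cut edges: Hall→n1 (5), Hall→n2 (6), Hall→n3 (7); capacity 5 + 6 + 7 = 18.
This cut is saturated, so no flow can exceed 18.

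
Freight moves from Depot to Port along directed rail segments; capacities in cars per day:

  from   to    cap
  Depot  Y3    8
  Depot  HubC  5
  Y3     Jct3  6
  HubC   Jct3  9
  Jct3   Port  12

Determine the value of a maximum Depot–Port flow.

11

Augment Depot→Y3→Jct3→Port: bottleneck 6, flow now 6.
Augment Depot→HubC→Jct3→Port: bottleneck 5, flow now 11.
No augmenting path remains; maximum flow = 11.
In the residual graph, reachable from Depot: {Depot, Y3}.
Min-cut edges: Depot→HubC (5), Y3→Jct3 (6); capacity 5 + 6 = 11.
This cut is saturated, so no flow can exceed 11.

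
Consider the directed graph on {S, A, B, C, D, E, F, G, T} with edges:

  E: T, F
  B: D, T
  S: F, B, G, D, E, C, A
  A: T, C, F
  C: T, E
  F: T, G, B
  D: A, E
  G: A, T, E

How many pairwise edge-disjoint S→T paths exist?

Assign every edge capacity 1; by Menger, the answer equals the max flow.
Path S→A→T (+1); total 1.
Path S→B→T (+1); total 2.
Path S→C→T (+1); total 3.
Path S→E→T (+1); total 4.
Path S→F→T (+1); total 5.
Path S→G→T (+1); total 6.
No residual S→T path; max flow = 6.
Certifying cut of size 6: {A→T, B→T, C→T, E→T, F→T, G→T}.

6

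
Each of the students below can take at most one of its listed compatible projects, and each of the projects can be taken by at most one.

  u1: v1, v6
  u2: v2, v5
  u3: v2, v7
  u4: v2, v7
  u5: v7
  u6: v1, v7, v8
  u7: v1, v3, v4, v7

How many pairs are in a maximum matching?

6

Unit-capacity flow: source→left, listed edges, right→sink; max matching = max flow.
Augmenting path u1→v1 (+1); matched 1.
Augmenting path u2→v2 (+1); matched 2.
Augmenting path u3→v7 (+1); matched 3.
Augmenting path u6→v8 (+1); matched 4.
Augmenting path u7→v3 (+1); matched 5.
Augmenting path u4→v2→u2→v5 (+1); matched 6.
No augmenting path remains; maximum matching = 6.
König certificate: {u1, u2, u6, u7, v2, v7} is a vertex cover of size 6 (every listed pair touches it), so no matching can be larger.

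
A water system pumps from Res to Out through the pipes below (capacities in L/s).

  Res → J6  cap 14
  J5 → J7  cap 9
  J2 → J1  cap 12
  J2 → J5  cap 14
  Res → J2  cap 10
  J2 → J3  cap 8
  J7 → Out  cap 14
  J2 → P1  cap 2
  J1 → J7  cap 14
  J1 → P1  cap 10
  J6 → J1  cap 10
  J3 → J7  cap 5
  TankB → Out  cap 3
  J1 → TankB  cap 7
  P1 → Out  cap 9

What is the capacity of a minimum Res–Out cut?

Augment Res→J2→P1→Out: bottleneck 2, flow now 2.
Augment Res→J2→J3→J7→Out: bottleneck 5, flow now 7.
Augment Res→J2→J1→P1→Out: bottleneck 3, flow now 10.
Augment Res→J6→J1→P1→Out: bottleneck 4, flow now 14.
Augment Res→J6→J1→J7→Out: bottleneck 6, flow now 20.
No augmenting path remains; maximum flow = 20.
By max-flow min-cut, the minimum cut capacity equals the max flow.
In the residual graph, reachable from Res: {Res, J6}.
Min-cut edges: Res→J2 (10), J6→J1 (10); capacity 10 + 10 = 20.

20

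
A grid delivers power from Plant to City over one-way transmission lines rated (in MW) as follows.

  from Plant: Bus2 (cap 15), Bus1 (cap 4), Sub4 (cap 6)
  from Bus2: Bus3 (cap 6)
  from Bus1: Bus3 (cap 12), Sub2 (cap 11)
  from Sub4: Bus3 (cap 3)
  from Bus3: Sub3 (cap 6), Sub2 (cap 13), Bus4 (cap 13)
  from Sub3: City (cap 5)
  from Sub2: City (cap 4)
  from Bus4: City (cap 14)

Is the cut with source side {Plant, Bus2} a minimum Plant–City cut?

Given cut capacity: 4 + 6 + 6 = 16.
Augment Plant→Bus1→Sub2→City: bottleneck 4, flow now 4.
Augment Plant→Bus2→Bus3→Sub3→City: bottleneck 5, flow now 9.
Augment Plant→Bus2→Bus3→Bus4→City: bottleneck 1, flow now 10.
Augment Plant→Sub4→Bus3→Bus4→City: bottleneck 3, flow now 13.
No augmenting path remains; maximum flow = 13.
In the residual graph, reachable from Plant: {Plant, Bus2, Sub4}.
Min-cut edges: Plant→Bus1 (4), Bus2→Bus3 (6), Sub4→Bus3 (3); capacity 4 + 6 + 3 = 13.
Cut capacity 16 exceeds the max flow 13, so it is not minimum.

No — its capacity is 16, but the minimum cut has capacity 13.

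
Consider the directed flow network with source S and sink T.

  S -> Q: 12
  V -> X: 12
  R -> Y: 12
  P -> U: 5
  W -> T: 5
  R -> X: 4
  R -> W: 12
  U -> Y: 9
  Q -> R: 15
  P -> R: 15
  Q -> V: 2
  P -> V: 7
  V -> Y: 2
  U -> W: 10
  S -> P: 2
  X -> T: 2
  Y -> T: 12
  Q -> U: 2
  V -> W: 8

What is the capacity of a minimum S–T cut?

Augment S→P→R→W→T: bottleneck 2, flow now 2.
Augment S→Q→R→W→T: bottleneck 3, flow now 5.
Augment S→Q→R→X→T: bottleneck 2, flow now 7.
Augment S→Q→R→Y→T: bottleneck 7, flow now 14.
No augmenting path remains; maximum flow = 14.
By max-flow min-cut, the minimum cut capacity equals the max flow.
In the residual graph, reachable from S: {S}.
Min-cut edges: S→P (2), S→Q (12); capacity 2 + 12 = 14.

14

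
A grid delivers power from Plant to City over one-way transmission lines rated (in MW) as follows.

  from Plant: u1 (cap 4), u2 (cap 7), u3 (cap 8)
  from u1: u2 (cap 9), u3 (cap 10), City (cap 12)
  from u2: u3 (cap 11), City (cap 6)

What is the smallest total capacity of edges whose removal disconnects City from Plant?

10

Augment Plant→u1→City: bottleneck 4, flow now 4.
Augment Plant→u2→City: bottleneck 6, flow now 10.
No augmenting path remains; maximum flow = 10.
By max-flow min-cut, the minimum cut capacity equals the max flow.
In the residual graph, reachable from Plant: {Plant, u2, u3}.
Min-cut edges: Plant→u1 (4), u2→City (6); capacity 4 + 6 = 10.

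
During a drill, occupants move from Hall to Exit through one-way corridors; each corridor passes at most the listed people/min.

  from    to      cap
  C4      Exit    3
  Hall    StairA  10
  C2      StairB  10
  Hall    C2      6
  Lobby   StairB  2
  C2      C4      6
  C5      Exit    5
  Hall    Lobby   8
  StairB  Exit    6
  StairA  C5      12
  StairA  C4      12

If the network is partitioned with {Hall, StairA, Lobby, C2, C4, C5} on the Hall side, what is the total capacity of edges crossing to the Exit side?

Edges leaving {Hall, StairA, Lobby, C2, C4, C5}: Lobby→StairB (2), C2→StairB (10), C4→Exit (3), C5→Exit (5).
Cut capacity = 2 + 10 + 3 + 5 = 20.

20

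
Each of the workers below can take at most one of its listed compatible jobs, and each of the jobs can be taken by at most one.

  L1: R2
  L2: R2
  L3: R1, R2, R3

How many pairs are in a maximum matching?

2

Unit-capacity flow: source→left, listed edges, right→sink; max matching = max flow.
Augmenting path L1→R2 (+1); matched 1.
Augmenting path L3→R1 (+1); matched 2.
No augmenting path remains; maximum matching = 2.
König certificate: {L3, R2} is a vertex cover of size 2 (every listed pair touches it), so no matching can be larger.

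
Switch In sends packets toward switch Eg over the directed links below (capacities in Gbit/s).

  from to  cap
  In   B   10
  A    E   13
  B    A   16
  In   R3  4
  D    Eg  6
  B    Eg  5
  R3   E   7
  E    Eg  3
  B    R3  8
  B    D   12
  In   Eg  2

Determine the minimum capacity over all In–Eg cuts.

15

Augment In→Eg: bottleneck 2, flow now 2.
Augment In→B→Eg: bottleneck 5, flow now 7.
Augment In→B→D→Eg: bottleneck 5, flow now 12.
Augment In→R3→E→Eg: bottleneck 3, flow now 15.
No augmenting path remains; maximum flow = 15.
By max-flow min-cut, the minimum cut capacity equals the max flow.
In the residual graph, reachable from In: {In, R3, E}.
Min-cut edges: In→B (10), In→Eg (2), E→Eg (3); capacity 10 + 2 + 3 = 15.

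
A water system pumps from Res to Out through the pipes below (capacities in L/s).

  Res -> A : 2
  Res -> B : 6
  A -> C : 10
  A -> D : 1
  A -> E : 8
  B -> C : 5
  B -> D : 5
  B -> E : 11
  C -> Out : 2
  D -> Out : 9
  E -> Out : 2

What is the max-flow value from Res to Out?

Augment Res→A→C→Out: bottleneck 2, flow now 2.
Augment Res→B→D→Out: bottleneck 5, flow now 7.
Augment Res→B→E→Out: bottleneck 1, flow now 8.
No augmenting path remains; maximum flow = 8.
In the residual graph, reachable from Res: {Res}.
Min-cut edges: Res→A (2), Res→B (6); capacity 2 + 6 = 8.
This cut is saturated, so no flow can exceed 8.

8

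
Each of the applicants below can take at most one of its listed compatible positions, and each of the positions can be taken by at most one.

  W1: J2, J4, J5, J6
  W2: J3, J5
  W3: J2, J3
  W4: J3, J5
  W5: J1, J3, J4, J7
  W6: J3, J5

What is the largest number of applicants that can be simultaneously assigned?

5

Unit-capacity flow: source→left, listed edges, right→sink; max matching = max flow.
Augmenting path W1→J2 (+1); matched 1.
Augmenting path W2→J3 (+1); matched 2.
Augmenting path W4→J5 (+1); matched 3.
Augmenting path W5→J1 (+1); matched 4.
Augmenting path W3→J2→W1→J4 (+1); matched 5.
No augmenting path remains; maximum matching = 5.
König certificate: {W1, W3, W5, J3, J5} is a vertex cover of size 5 (every listed pair touches it), so no matching can be larger.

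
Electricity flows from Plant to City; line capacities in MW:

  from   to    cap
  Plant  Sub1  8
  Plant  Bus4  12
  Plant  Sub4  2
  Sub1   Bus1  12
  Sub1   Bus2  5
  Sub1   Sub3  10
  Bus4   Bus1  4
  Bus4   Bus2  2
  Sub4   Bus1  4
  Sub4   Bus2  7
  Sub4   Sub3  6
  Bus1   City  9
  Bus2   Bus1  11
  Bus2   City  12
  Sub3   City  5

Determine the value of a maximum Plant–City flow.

16

Augment Plant→Sub1→Bus1→City: bottleneck 8, flow now 8.
Augment Plant→Bus4→Bus1→City: bottleneck 1, flow now 9.
Augment Plant→Bus4→Bus2→City: bottleneck 2, flow now 11.
Augment Plant→Sub4→Bus2→City: bottleneck 2, flow now 13.
Augment Plant→Bus4→Bus1→Sub1→Bus2→City: bottleneck 3, flow now 16. (uses reverse residual edge)
No augmenting path remains; maximum flow = 16.
In the residual graph, reachable from Plant: {Plant, Bus4}.
Min-cut edges: Plant→Sub1 (8), Plant→Sub4 (2), Bus4→Bus1 (4), Bus4→Bus2 (2); capacity 8 + 2 + 4 + 2 = 16.
This cut is saturated, so no flow can exceed 16.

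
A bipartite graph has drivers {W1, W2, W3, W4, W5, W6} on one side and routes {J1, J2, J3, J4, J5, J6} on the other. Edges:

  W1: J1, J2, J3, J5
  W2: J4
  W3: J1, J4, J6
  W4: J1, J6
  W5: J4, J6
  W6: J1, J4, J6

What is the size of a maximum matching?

4

Unit-capacity flow: source→left, listed edges, right→sink; max matching = max flow.
Augmenting path W1→J1 (+1); matched 1.
Augmenting path W2→J4 (+1); matched 2.
Augmenting path W3→J6 (+1); matched 3.
Augmenting path W4→J1→W1→J2 (+1); matched 4.
No augmenting path remains; maximum matching = 4.
König certificate: {W1, J1, J4, J6} is a vertex cover of size 4 (every listed pair touches it), so no matching can be larger.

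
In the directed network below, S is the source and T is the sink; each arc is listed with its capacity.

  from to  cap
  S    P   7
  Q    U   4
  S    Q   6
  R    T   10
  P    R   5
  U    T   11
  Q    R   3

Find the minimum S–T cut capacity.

Augment S→P→R→T: bottleneck 5, flow now 5.
Augment S→Q→R→T: bottleneck 3, flow now 8.
Augment S→Q→U→T: bottleneck 3, flow now 11.
No augmenting path remains; maximum flow = 11.
By max-flow min-cut, the minimum cut capacity equals the max flow.
In the residual graph, reachable from S: {S, P}.
Min-cut edges: S→Q (6), P→R (5); capacity 6 + 5 = 11.

11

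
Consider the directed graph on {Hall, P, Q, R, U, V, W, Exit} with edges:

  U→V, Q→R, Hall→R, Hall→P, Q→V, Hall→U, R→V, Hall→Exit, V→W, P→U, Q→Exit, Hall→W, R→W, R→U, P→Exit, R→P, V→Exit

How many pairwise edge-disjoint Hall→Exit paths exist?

3

Assign every edge capacity 1; by Menger, the answer equals the max flow.
Path Hall→Exit (+1); total 1.
Path Hall→P→Exit (+1); total 2.
Path Hall→R→V→Exit (+1); total 3.
No residual Hall→Exit path; max flow = 3.
Certifying cut of size 3: {Hall→Exit, P→Exit, V→Exit}.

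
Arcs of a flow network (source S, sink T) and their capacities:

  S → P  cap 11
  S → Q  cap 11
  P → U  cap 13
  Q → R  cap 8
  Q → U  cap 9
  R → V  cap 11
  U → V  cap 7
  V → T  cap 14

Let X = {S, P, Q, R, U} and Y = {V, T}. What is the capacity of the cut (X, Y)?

Edges leaving {S, P, Q, R, U}: R→V (11), U→V (7).
Cut capacity = 11 + 7 = 18.

18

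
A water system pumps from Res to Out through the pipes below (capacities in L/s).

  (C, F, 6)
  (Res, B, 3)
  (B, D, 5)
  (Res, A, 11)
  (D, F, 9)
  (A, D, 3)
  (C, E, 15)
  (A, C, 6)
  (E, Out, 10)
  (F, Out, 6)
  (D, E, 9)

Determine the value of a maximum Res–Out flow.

Augment Res→A→C→E→Out: bottleneck 6, flow now 6.
Augment Res→A→D→E→Out: bottleneck 3, flow now 9.
Augment Res→B→D→E→Out: bottleneck 1, flow now 10.
Augment Res→B→D→F→Out: bottleneck 2, flow now 12.
No augmenting path remains; maximum flow = 12.
In the residual graph, reachable from Res: {Res, A}.
Min-cut edges: Res→B (3), A→C (6), A→D (3); capacity 3 + 6 + 3 = 12.
This cut is saturated, so no flow can exceed 12.

12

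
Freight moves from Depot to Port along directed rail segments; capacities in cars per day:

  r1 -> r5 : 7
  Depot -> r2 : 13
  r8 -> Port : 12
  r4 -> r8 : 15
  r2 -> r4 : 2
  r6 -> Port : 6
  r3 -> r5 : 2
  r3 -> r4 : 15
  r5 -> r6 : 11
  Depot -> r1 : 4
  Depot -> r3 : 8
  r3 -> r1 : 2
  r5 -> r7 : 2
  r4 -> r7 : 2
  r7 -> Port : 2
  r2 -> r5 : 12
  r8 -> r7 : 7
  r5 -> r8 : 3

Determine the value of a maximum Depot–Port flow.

20

Augment Depot→r1→r5→r6→Port: bottleneck 4, flow now 4.
Augment Depot→r2→r4→r7→Port: bottleneck 2, flow now 6.
Augment Depot→r2→r5→r6→Port: bottleneck 2, flow now 8.
Augment Depot→r2→r5→r8→Port: bottleneck 3, flow now 11.
Augment Depot→r3→r4→r8→Port: bottleneck 8, flow now 19.
Augment Depot→r2→r5→r7→r4→r8→Port: bottleneck 1, flow now 20. (uses reverse residual edge)
No augmenting path remains; maximum flow = 20.
In the residual graph, reachable from Depot: {Depot, r1, r2, r3, r4, r5, r6, r7, r8}.
Min-cut edges: r6→Port (6), r7→Port (2), r8→Port (12); capacity 6 + 2 + 12 = 20.
This cut is saturated, so no flow can exceed 20.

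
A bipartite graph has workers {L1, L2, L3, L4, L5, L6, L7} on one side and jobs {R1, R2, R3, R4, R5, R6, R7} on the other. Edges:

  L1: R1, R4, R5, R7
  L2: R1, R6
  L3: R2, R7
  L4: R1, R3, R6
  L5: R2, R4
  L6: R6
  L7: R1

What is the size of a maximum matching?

6

Unit-capacity flow: source→left, listed edges, right→sink; max matching = max flow.
Augmenting path L1→R1 (+1); matched 1.
Augmenting path L2→R6 (+1); matched 2.
Augmenting path L3→R2 (+1); matched 3.
Augmenting path L4→R3 (+1); matched 4.
Augmenting path L5→R4 (+1); matched 5.
Augmenting path L7→R1→L1→R5 (+1); matched 6.
No augmenting path remains; maximum matching = 6.
König certificate: {L1, L3, L4, L5, R1, R6} is a vertex cover of size 6 (every listed pair touches it), so no matching can be larger.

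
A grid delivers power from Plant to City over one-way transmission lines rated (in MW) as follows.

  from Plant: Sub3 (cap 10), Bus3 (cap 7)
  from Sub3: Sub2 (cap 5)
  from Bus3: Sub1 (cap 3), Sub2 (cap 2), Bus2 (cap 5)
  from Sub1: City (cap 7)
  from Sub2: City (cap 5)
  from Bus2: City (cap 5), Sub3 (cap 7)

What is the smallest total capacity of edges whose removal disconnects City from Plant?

Augment Plant→Sub3→Sub2→City: bottleneck 5, flow now 5.
Augment Plant→Bus3→Sub1→City: bottleneck 3, flow now 8.
Augment Plant→Bus3→Bus2→City: bottleneck 4, flow now 12.
No augmenting path remains; maximum flow = 12.
By max-flow min-cut, the minimum cut capacity equals the max flow.
In the residual graph, reachable from Plant: {Plant, Sub3}.
Min-cut edges: Plant→Bus3 (7), Sub3→Sub2 (5); capacity 7 + 5 = 12.

12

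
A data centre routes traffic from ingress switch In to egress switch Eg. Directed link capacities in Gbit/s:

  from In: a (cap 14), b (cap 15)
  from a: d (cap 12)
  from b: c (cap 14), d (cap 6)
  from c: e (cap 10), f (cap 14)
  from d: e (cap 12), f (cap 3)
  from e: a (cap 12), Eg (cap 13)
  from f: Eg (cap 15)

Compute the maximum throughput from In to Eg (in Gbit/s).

27

Augment In→a→d→e→Eg: bottleneck 12, flow now 12.
Augment In→b→c→e→Eg: bottleneck 1, flow now 13.
Augment In→b→c→f→Eg: bottleneck 13, flow now 26.
Augment In→b→d→f→Eg: bottleneck 1, flow now 27.
No augmenting path remains; maximum flow = 27.
In the residual graph, reachable from In: {In, a}.
Min-cut edges: In→b (15), a→d (12); capacity 15 + 12 = 27.
This cut is saturated, so no flow can exceed 27.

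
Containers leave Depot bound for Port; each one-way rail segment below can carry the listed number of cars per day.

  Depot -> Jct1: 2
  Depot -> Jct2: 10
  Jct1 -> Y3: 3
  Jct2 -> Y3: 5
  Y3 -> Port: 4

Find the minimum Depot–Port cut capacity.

4

Augment Depot→Jct1→Y3→Port: bottleneck 2, flow now 2.
Augment Depot→Jct2→Y3→Port: bottleneck 2, flow now 4.
No augmenting path remains; maximum flow = 4.
By max-flow min-cut, the minimum cut capacity equals the max flow.
In the residual graph, reachable from Depot: {Depot, Jct1, Jct2, Y3}.
Min-cut edges: Y3→Port (4); capacity 4 = 4.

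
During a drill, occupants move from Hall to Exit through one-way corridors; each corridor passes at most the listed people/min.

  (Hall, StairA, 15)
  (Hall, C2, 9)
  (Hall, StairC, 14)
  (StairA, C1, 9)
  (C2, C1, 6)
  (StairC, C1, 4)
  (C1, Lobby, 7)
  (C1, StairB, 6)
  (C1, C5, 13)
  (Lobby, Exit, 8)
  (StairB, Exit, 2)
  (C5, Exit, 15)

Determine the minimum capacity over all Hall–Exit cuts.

Augment Hall→StairA→C1→Lobby→Exit: bottleneck 7, flow now 7.
Augment Hall→StairA→C1→StairB→Exit: bottleneck 2, flow now 9.
Augment Hall→C2→C1→C5→Exit: bottleneck 6, flow now 15.
Augment Hall→StairC→C1→C5→Exit: bottleneck 4, flow now 19.
No augmenting path remains; maximum flow = 19.
By max-flow min-cut, the minimum cut capacity equals the max flow.
In the residual graph, reachable from Hall: {Hall, StairA, C2, StairC}.
Min-cut edges: StairA→C1 (9), C2→C1 (6), StairC→C1 (4); capacity 9 + 6 + 4 = 19.

19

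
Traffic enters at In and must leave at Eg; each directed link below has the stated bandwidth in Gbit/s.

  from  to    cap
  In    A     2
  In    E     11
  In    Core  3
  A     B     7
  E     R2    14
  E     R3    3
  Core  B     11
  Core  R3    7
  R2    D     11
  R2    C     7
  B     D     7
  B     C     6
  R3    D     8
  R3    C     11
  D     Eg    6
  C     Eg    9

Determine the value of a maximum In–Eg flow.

Augment In→A→B→D→Eg: bottleneck 2, flow now 2.
Augment In→E→R2→D→Eg: bottleneck 4, flow now 6.
Augment In→E→R2→C→Eg: bottleneck 7, flow now 13.
Augment In→Core→B→C→Eg: bottleneck 2, flow now 15.
No augmenting path remains; maximum flow = 15.
In the residual graph, reachable from In: {In, A, E, Core, R2, B, R3, D, C}.
Min-cut edges: D→Eg (6), C→Eg (9); capacity 6 + 9 = 15.
This cut is saturated, so no flow can exceed 15.

15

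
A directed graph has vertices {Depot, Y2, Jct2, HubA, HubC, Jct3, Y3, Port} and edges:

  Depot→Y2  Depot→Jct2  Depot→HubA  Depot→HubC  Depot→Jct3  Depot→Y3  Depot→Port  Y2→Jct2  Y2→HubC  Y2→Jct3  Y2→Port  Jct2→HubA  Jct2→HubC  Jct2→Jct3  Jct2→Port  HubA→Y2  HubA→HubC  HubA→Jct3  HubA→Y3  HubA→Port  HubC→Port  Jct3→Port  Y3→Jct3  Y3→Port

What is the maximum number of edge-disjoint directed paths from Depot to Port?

7

Assign every edge capacity 1; by Menger, the answer equals the max flow.
Path Depot→Port (+1); total 1.
Path Depot→Y2→Port (+1); total 2.
Path Depot→Jct2→Port (+1); total 3.
Path Depot→HubA→Port (+1); total 4.
Path Depot→HubC→Port (+1); total 5.
Path Depot→Jct3→Port (+1); total 6.
Path Depot→Y3→Port (+1); total 7.
No residual Depot→Port path; max flow = 7.
Certifying cut of size 7: {Depot→HubA, Depot→HubC, Depot→Jct2, Depot→Jct3, Depot→Port, Depot→Y2, Depot→Y3}.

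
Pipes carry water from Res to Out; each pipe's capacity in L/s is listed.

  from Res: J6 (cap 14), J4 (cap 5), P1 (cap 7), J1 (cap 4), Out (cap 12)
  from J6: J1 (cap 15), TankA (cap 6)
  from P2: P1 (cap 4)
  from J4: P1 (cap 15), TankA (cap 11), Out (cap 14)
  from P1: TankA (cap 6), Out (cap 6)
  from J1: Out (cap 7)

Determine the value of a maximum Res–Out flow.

30

Augment Res→Out: bottleneck 12, flow now 12.
Augment Res→J4→Out: bottleneck 5, flow now 17.
Augment Res→P1→Out: bottleneck 6, flow now 23.
Augment Res→J1→Out: bottleneck 4, flow now 27.
Augment Res→J6→J1→Out: bottleneck 3, flow now 30.
No augmenting path remains; maximum flow = 30.
In the residual graph, reachable from Res: {Res, J6, P1, J1, TankA}.
Min-cut edges: Res→J4 (5), Res→Out (12), P1→Out (6), J1→Out (7); capacity 5 + 12 + 6 + 7 = 30.
This cut is saturated, so no flow can exceed 30.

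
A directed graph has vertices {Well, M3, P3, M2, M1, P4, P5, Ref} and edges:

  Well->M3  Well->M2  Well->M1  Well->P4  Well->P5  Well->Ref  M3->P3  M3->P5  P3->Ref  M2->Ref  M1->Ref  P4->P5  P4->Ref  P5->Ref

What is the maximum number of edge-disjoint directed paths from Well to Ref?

6

Assign every edge capacity 1; by Menger, the answer equals the max flow.
Path Well→Ref (+1); total 1.
Path Well→M2→Ref (+1); total 2.
Path Well→M1→Ref (+1); total 3.
Path Well→P4→Ref (+1); total 4.
Path Well→P5→Ref (+1); total 5.
Path Well→M3→P3→Ref (+1); total 6.
No residual Well→Ref path; max flow = 6.
Certifying cut of size 6: {Well→M1, Well→M2, Well→M3, Well→P4, Well→P5, Well→Ref}.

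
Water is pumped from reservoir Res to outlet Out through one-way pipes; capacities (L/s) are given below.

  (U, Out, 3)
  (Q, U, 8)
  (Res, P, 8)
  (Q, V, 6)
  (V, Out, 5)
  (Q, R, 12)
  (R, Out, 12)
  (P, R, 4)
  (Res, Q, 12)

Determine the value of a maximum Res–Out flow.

16

Augment Res→P→R→Out: bottleneck 4, flow now 4.
Augment Res→Q→R→Out: bottleneck 8, flow now 12.
Augment Res→Q→U→Out: bottleneck 3, flow now 15.
Augment Res→Q→V→Out: bottleneck 1, flow now 16.
No augmenting path remains; maximum flow = 16.
In the residual graph, reachable from Res: {Res, P}.
Min-cut edges: Res→Q (12), P→R (4); capacity 12 + 4 = 16.
This cut is saturated, so no flow can exceed 16.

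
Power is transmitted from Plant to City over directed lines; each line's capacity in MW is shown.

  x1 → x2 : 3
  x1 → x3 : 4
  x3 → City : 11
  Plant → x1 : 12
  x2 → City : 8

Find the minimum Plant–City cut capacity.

Augment Plant→x1→x2→City: bottleneck 3, flow now 3.
Augment Plant→x1→x3→City: bottleneck 4, flow now 7.
No augmenting path remains; maximum flow = 7.
By max-flow min-cut, the minimum cut capacity equals the max flow.
In the residual graph, reachable from Plant: {Plant, x1}.
Min-cut edges: x1→x2 (3), x1→x3 (4); capacity 3 + 4 = 7.

7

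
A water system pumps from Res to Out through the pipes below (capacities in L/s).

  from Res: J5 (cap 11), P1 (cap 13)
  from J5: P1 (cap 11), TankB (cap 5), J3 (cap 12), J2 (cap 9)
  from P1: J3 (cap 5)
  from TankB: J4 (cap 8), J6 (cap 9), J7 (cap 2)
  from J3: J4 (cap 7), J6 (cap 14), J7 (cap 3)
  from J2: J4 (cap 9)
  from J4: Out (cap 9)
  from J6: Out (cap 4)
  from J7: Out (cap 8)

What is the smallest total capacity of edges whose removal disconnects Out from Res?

Augment Res→J5→TankB→J4→Out: bottleneck 5, flow now 5.
Augment Res→J5→J3→J4→Out: bottleneck 4, flow now 9.
Augment Res→J5→J3→J6→Out: bottleneck 2, flow now 11.
Augment Res→P1→J3→J6→Out: bottleneck 2, flow now 13.
Augment Res→P1→J3→J7→Out: bottleneck 3, flow now 16.
No augmenting path remains; maximum flow = 16.
By max-flow min-cut, the minimum cut capacity equals the max flow.
In the residual graph, reachable from Res: {Res, P1}.
Min-cut edges: Res→J5 (11), P1→J3 (5); capacity 11 + 5 = 16.

16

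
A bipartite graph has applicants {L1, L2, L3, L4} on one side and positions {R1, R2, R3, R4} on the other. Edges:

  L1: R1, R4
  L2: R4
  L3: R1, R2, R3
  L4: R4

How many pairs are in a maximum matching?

3

Unit-capacity flow: source→left, listed edges, right→sink; max matching = max flow.
Augmenting path L1→R1 (+1); matched 1.
Augmenting path L2→R4 (+1); matched 2.
Augmenting path L3→R2 (+1); matched 3.
No augmenting path remains; maximum matching = 3.
König certificate: {L1, L3, R4} is a vertex cover of size 3 (every listed pair touches it), so no matching can be larger.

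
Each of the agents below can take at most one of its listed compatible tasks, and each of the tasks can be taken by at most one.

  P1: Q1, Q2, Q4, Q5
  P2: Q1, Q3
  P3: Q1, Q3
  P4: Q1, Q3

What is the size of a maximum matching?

3

Unit-capacity flow: source→left, listed edges, right→sink; max matching = max flow.
Augmenting path P1→Q1 (+1); matched 1.
Augmenting path P2→Q3 (+1); matched 2.
Augmenting path P3→Q1→P1→Q2 (+1); matched 3.
No augmenting path remains; maximum matching = 3.
König certificate: {P1, Q1, Q3} is a vertex cover of size 3 (every listed pair touches it), so no matching can be larger.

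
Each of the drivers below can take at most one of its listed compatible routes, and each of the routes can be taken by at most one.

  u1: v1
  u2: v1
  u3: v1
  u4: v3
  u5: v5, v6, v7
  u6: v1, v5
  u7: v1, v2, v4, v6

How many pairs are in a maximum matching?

Unit-capacity flow: source→left, listed edges, right→sink; max matching = max flow.
Augmenting path u1→v1 (+1); matched 1.
Augmenting path u4→v3 (+1); matched 2.
Augmenting path u5→v5 (+1); matched 3.
Augmenting path u7→v2 (+1); matched 4.
Augmenting path u6→v5→u5→v6 (+1); matched 5.
No augmenting path remains; maximum matching = 5.
König certificate: {u4, u5, u6, u7, v1} is a vertex cover of size 5 (every listed pair touches it), so no matching can be larger.

5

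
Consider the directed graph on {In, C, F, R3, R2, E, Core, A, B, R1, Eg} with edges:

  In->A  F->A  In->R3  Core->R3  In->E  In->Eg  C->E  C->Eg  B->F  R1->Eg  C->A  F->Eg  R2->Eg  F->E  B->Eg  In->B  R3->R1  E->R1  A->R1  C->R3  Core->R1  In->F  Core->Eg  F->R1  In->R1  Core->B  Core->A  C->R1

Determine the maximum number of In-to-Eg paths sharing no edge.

4

Assign every edge capacity 1; by Menger, the answer equals the max flow.
Path In→Eg (+1); total 1.
Path In→F→Eg (+1); total 2.
Path In→B→Eg (+1); total 3.
Path In→R1→Eg (+1); total 4.
No residual In→Eg path; max flow = 4.
Certifying cut of size 4: {In→B, In→Eg, In→F, R1→Eg}.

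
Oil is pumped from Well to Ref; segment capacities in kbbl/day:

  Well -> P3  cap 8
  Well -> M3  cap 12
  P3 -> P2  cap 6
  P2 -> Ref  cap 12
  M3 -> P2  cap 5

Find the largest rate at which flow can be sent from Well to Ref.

Augment Well→P3→P2→Ref: bottleneck 6, flow now 6.
Augment Well→M3→P2→Ref: bottleneck 5, flow now 11.
No augmenting path remains; maximum flow = 11.
In the residual graph, reachable from Well: {Well, P3, M3}.
Min-cut edges: P3→P2 (6), M3→P2 (5); capacity 6 + 5 = 11.
This cut is saturated, so no flow can exceed 11.

11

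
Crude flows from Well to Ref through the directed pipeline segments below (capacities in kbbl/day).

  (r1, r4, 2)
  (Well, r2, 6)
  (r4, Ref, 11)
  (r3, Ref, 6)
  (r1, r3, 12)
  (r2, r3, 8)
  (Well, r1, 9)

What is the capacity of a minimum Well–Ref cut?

8

Augment Well→r1→r3→Ref: bottleneck 6, flow now 6.
Augment Well→r1→r4→Ref: bottleneck 2, flow now 8.
No augmenting path remains; maximum flow = 8.
By max-flow min-cut, the minimum cut capacity equals the max flow.
In the residual graph, reachable from Well: {Well, r1, r2, r3}.
Min-cut edges: r1→r4 (2), r3→Ref (6); capacity 2 + 6 = 8.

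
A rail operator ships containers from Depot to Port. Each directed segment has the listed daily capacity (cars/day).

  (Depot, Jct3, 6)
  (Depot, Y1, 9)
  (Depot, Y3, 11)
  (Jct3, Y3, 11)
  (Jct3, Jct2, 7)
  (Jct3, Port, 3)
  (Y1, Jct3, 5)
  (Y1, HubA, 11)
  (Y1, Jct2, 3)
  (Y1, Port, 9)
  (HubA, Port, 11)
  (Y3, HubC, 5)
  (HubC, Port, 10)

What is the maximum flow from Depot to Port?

17

Augment Depot→Jct3→Port: bottleneck 3, flow now 3.
Augment Depot→Y1→Port: bottleneck 9, flow now 12.
Augment Depot→Y3→HubC→Port: bottleneck 5, flow now 17.
No augmenting path remains; maximum flow = 17.
In the residual graph, reachable from Depot: {Depot, Jct3, Y3, Jct2}.
Min-cut edges: Depot→Y1 (9), Jct3→Port (3), Y3→HubC (5); capacity 9 + 3 + 5 = 17.
This cut is saturated, so no flow can exceed 17.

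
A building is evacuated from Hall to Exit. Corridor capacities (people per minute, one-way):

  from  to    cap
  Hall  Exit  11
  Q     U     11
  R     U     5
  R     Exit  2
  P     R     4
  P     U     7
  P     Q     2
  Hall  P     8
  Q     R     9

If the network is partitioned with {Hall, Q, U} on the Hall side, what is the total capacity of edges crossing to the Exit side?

28

Edges leaving {Hall, Q, U}: Hall→P (8), Hall→Exit (11), Q→R (9).
Cut capacity = 8 + 11 + 9 = 28.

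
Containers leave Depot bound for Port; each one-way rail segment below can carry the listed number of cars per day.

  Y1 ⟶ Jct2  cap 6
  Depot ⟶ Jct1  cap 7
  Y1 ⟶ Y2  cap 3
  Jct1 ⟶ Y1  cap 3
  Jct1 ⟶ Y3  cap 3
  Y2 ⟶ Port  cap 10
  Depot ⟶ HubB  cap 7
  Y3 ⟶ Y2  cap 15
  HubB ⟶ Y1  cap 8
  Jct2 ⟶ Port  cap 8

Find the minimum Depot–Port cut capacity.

Augment Depot→Jct1→Y1→Jct2→Port: bottleneck 3, flow now 3.
Augment Depot→Jct1→Y3→Y2→Port: bottleneck 3, flow now 6.
Augment Depot→HubB→Y1→Jct2→Port: bottleneck 3, flow now 9.
Augment Depot→HubB→Y1→Y2→Port: bottleneck 3, flow now 12.
No augmenting path remains; maximum flow = 12.
By max-flow min-cut, the minimum cut capacity equals the max flow.
In the residual graph, reachable from Depot: {Depot, Jct1, HubB, Y1}.
Min-cut edges: Jct1→Y3 (3), Y1→Jct2 (6), Y1→Y2 (3); capacity 3 + 6 + 3 = 12.

12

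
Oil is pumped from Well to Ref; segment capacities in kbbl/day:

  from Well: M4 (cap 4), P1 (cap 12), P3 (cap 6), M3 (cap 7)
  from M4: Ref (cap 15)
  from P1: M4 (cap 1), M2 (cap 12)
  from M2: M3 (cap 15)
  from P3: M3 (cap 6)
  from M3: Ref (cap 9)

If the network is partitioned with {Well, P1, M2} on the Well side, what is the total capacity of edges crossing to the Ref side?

Edges leaving {Well, P1, M2}: Well→M4 (4), Well→P3 (6), Well→M3 (7), P1→M4 (1), M2→M3 (15).
Cut capacity = 4 + 6 + 7 + 1 + 15 = 33.

33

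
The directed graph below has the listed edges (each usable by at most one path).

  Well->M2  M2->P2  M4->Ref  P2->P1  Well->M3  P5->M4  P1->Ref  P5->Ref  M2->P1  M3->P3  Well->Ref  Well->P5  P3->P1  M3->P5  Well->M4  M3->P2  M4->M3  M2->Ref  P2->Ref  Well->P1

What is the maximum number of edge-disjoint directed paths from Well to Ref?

6

Assign every edge capacity 1; by Menger, the answer equals the max flow.
Path Well→Ref (+1); total 1.
Path Well→M4→Ref (+1); total 2.
Path Well→M2→Ref (+1); total 3.
Path Well→P5→Ref (+1); total 4.
Path Well→P1→Ref (+1); total 5.
Path Well→M3→P2→Ref (+1); total 6.
No residual Well→Ref path; max flow = 6.
Certifying cut of size 6: {Well→M2, Well→M3, Well→M4, Well→P1, Well→P5, Well→Ref}.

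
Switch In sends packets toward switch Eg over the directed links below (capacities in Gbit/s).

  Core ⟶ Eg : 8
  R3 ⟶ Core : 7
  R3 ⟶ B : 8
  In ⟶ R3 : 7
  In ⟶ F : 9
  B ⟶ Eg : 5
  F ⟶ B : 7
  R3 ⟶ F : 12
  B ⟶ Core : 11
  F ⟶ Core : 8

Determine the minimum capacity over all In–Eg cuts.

13

Augment In→R3→Core→Eg: bottleneck 7, flow now 7.
Augment In→F→Core→Eg: bottleneck 1, flow now 8.
Augment In→F→B→Eg: bottleneck 5, flow now 13.
No augmenting path remains; maximum flow = 13.
By max-flow min-cut, the minimum cut capacity equals the max flow.
In the residual graph, reachable from In: {In, R3, F, Core, B}.
Min-cut edges: Core→Eg (8), B→Eg (5); capacity 8 + 5 = 13.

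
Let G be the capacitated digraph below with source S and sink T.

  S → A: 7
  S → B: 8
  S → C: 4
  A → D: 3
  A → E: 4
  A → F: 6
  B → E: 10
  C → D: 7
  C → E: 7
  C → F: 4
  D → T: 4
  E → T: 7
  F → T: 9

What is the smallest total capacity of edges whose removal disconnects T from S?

Augment S→A→D→T: bottleneck 3, flow now 3.
Augment S→A→E→T: bottleneck 4, flow now 7.
Augment S→B→E→T: bottleneck 3, flow now 10.
Augment S→C→D→T: bottleneck 1, flow now 11.
Augment S→C→F→T: bottleneck 3, flow now 14.
Augment S→B→E→A→F→T: bottleneck 4, flow now 18. (uses reverse residual edge)
No augmenting path remains; maximum flow = 18.
By max-flow min-cut, the minimum cut capacity equals the max flow.
In the residual graph, reachable from S: {S, B, E}.
Min-cut edges: S→A (7), S→C (4), E→T (7); capacity 7 + 4 + 7 = 18.

18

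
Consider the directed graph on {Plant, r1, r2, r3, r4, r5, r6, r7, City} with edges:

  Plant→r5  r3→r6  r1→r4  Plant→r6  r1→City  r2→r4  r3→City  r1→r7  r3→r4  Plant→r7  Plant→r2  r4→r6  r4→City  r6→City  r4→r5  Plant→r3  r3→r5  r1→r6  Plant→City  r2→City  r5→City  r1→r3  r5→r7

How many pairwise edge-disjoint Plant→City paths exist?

5

Assign every edge capacity 1; by Menger, the answer equals the max flow.
Path Plant→City (+1); total 1.
Path Plant→r2→City (+1); total 2.
Path Plant→r3→City (+1); total 3.
Path Plant→r5→City (+1); total 4.
Path Plant→r6→City (+1); total 5.
No residual Plant→City path; max flow = 5.
Certifying cut of size 5: {Plant→City, Plant→r2, Plant→r3, Plant→r5, Plant→r6}.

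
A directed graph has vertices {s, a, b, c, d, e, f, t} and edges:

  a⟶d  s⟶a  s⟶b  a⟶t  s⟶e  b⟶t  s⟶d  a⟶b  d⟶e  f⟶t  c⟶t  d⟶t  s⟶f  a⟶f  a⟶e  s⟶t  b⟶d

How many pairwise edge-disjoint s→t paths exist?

5

Assign every edge capacity 1; by Menger, the answer equals the max flow.
Path s→t (+1); total 1.
Path s→a→t (+1); total 2.
Path s→b→t (+1); total 3.
Path s→d→t (+1); total 4.
Path s→f→t (+1); total 5.
No residual s→t path; max flow = 5.
Certifying cut of size 5: {s→a, s→b, s→d, s→f, s→t}.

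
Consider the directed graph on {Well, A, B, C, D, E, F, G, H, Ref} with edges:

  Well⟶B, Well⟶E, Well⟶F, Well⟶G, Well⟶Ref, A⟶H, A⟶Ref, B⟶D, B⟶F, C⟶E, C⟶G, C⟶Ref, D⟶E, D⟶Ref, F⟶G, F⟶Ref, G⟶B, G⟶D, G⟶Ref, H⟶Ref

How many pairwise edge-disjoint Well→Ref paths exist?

4

Assign every edge capacity 1; by Menger, the answer equals the max flow.
Path Well→Ref (+1); total 1.
Path Well→F→Ref (+1); total 2.
Path Well→G→Ref (+1); total 3.
Path Well→B→D→Ref (+1); total 4.
No residual Well→Ref path; max flow = 4.
Certifying cut of size 4: {Well→B, Well→F, Well→G, Well→Ref}.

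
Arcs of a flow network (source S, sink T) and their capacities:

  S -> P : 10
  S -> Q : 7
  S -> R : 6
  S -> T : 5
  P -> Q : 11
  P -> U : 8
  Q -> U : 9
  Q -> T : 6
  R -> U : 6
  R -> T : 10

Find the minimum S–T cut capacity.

17

Augment S→T: bottleneck 5, flow now 5.
Augment S→Q→T: bottleneck 6, flow now 11.
Augment S→R→T: bottleneck 6, flow now 17.
No augmenting path remains; maximum flow = 17.
By max-flow min-cut, the minimum cut capacity equals the max flow.
In the residual graph, reachable from S: {S, P, Q, U}.
Min-cut edges: S→R (6), S→T (5), Q→T (6); capacity 6 + 5 + 6 = 17.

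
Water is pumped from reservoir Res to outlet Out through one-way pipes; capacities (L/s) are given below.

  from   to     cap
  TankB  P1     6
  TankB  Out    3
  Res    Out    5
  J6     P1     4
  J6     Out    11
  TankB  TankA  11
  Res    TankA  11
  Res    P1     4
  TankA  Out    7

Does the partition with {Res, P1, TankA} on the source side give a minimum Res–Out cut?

Yes — it is a minimum cut (capacity 12).

Given cut capacity: 5 + 7 = 12.
Augment Res→Out: bottleneck 5, flow now 5.
Augment Res→TankA→Out: bottleneck 7, flow now 12.
No augmenting path remains; maximum flow = 12.
Cut capacity 12 equals the max flow, so it is a minimum cut.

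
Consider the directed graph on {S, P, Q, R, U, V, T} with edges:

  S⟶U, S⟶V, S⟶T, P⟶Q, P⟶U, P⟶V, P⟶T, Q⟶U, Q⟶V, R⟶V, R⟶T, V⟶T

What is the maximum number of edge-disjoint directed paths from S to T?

Assign every edge capacity 1; by Menger, the answer equals the max flow.
Path S→T (+1); total 1.
Path S→V→T (+1); total 2.
No residual S→T path; max flow = 2.
Certifying cut of size 2: {S→T, S→V}.

2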